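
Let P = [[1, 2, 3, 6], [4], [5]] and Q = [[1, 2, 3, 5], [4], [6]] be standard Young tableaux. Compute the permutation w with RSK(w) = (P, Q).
1 2 5 4 6 3

Reverse the RSK construction: for i from n down to 1, find the cell of Q containing i, remove the entry at that cell from P, and reverse-bump it up through P; the value ejected from row 1 is w(i).

Step i=6: Q has 6 at row 3, column 1; remove 5 from row 3 of P and reverse-bump: 5 enters row 2 and ejects 4; 4 enters row 1 and ejects 3. So w(6) = 3. P is now [[1, 2, 4, 6], [5]].
Step i=5: Q has 5 at row 1, column 4; remove that cell from P, ejecting 6. So w(5) = 6. P is now [[1, 2, 4], [5]].
Step i=4: Q has 4 at row 2, column 1; remove 5 from row 2 of P and reverse-bump: 5 enters row 1 and ejects 4. So w(4) = 4. P is now [[1, 2, 5]].
Step i=3: Q has 3 at row 1, column 3; remove that cell from P, ejecting 5. So w(3) = 5. P is now [[1, 2]].
Step i=2: Q has 2 at row 1, column 2; remove that cell from P, ejecting 2. So w(2) = 2. P is now [[1]].
Step i=1: Q has 1 at row 1, column 1; remove that cell from P, ejecting 1. So w(1) = 1. P is now [].

So w = 1 2 5 4 6 3.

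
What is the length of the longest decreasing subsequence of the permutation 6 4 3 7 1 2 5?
4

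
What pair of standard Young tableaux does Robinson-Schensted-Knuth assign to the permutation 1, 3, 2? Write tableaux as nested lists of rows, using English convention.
P = [[1, 2], [3]], Q = [[1, 2], [3]]

Insert each entry of the permutation into P by Schensted row insertion, recording in Q the position of each new cell.

Insert 1: appended to row 1. P = [[1]], Q = [[1]].
Insert 3: appended to row 1. P = [[1, 3]], Q = [[1, 2]].
Insert 2: 2 bumps 3 from row 1; 3 starts row 2. P = [[1, 2], [3]], Q = [[1, 2], [3]].

So P = [[1, 2], [3]], Q = [[1, 2], [3]].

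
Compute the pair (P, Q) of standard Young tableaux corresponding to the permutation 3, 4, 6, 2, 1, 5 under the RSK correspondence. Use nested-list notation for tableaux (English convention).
P = [[1, 4, 5], [2, 6], [3]], Q = [[1, 2, 3], [4, 6], [5]]

Insert each entry of the permutation into P by Schensted row insertion, recording in Q the position of each new cell.

After inserting 3: P = [[3]].
After inserting 4: P = [[3, 4]].
After inserting 6: P = [[3, 4, 6]].
After inserting 2: P = [[2, 4, 6], [3]].
After inserting 1: P = [[1, 4, 6], [2], [3]].
After inserting 5: P = [[1, 4, 5], [2, 6], [3]].

So P = [[1, 4, 5], [2, 6], [3]], Q = [[1, 2, 3], [4, 6], [5]].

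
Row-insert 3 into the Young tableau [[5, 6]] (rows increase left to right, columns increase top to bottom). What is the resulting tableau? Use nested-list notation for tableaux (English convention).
[[3, 6], [5]]

In row 1, 3 replaces 5 (the leftmost entry greater than 3); 5 is bumped to row 2. 5 starts a new row 2. The new tableau is [[3, 6], [5]].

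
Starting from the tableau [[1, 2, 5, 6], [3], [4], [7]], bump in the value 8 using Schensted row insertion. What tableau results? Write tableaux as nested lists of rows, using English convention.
[[1, 2, 5, 6, 8], [3], [4], [7]]

8 is larger than every entry of row 1, so it is appended to row 1. The new tableau is [[1, 2, 5, 6, 8], [3], [4], [7]].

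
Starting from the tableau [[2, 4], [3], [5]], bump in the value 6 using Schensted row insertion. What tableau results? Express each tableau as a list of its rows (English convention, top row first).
6 is larger than every entry of row 1, so it is appended to row 1. The new tableau is [[2, 4, 6], [3], [5]].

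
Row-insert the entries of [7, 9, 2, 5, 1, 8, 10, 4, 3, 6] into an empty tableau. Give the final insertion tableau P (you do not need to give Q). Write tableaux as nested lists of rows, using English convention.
Insert 7: appended to row 1. P = [[7]].
Insert 9: appended to row 1. P = [[7, 9]].
Insert 2: 2 bumps 7 from row 1; 7 starts row 2. P = [[2, 9], [7]].
Insert 5: 5 bumps 9 from row 1; 9 appends to row 2. P = [[2, 5], [7, 9]].
Insert 1: 1 bumps 2 from row 1; 2 bumps 7 from row 2; 7 starts row 3. P = [[1, 5], [2, 9], [7]].
Insert 8: appended to row 1. P = [[1, 5, 8], [2, 9], [7]].
Insert 10: appended to row 1. P = [[1, 5, 8, 10], [2, 9], [7]].
Insert 4: 4 bumps 5 from row 1; 5 bumps 9 from row 2; 9 appends to row 3. P = [[1, 4, 8, 10], [2, 5], [7, 9]].
Insert 3: 3 bumps 4 from row 1; 4 bumps 5 from row 2; 5 bumps 7 from row 3; 7 starts row 4. P = [[1, 3, 8, 10], [2, 4], [5, 9], [7]].
Insert 6: 6 bumps 8 from row 1; 8 appends to row 2. P = [[1, 3, 6, 10], [2, 4, 8], [5, 9], [7]].

So P = [[1, 3, 6, 10], [2, 4, 8], [5, 9], [7]].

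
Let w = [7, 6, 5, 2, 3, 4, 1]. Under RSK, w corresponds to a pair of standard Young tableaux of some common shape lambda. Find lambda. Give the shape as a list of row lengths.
Row-insert each entry into an empty tableau.

After inserting 7: P = [[7]].
After inserting 6: P = [[6], [7]].
After inserting 5: P = [[5], [6], [7]].
After inserting 2: P = [[2], [5], [6], [7]].
After inserting 3: P = [[2, 3], [5], [6], [7]].
After inserting 4: P = [[2, 3, 4], [5], [6], [7]].
After inserting 1: P = [[1, 3, 4], [2], [5], [6], [7]].

The final insertion tableau P = [[1, 3, 4], [2], [5], [6], [7]] has shape [3, 1, 1, 1, 1].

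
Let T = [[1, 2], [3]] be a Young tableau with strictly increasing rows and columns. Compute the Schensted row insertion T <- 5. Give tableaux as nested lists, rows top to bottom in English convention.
5 is larger than every entry of row 1, so it is appended to row 1. The new tableau is [[1, 2, 5], [3]].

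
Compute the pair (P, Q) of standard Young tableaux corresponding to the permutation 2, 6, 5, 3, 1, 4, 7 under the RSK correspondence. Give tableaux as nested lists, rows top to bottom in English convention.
Insert each entry of the permutation into P by Schensted row insertion, recording in Q the position of each new cell.

After inserting 2: P = [[2]].
After inserting 6: P = [[2, 6]].
After inserting 5: P = [[2, 5], [6]].
After inserting 3: P = [[2, 3], [5], [6]].
After inserting 1: P = [[1, 3], [2], [5], [6]].
After inserting 4: P = [[1, 3, 4], [2], [5], [6]].
After inserting 7: P = [[1, 3, 4, 7], [2], [5], [6]].

So P = [[1, 3, 4, 7], [2], [5], [6]], Q = [[1, 2, 6, 7], [3], [4], [5]].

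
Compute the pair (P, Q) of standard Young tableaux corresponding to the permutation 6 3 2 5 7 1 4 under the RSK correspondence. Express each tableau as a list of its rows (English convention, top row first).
P = [[1, 4, 7], [2, 5], [3], [6]], Q = [[1, 4, 5], [2, 7], [3], [6]]

Insert each entry of the permutation into P by Schensted row insertion, recording in Q the position of each new cell.

After inserting 6: P = [[6]].
After inserting 3: P = [[3], [6]].
After inserting 2: P = [[2], [3], [6]].
After inserting 5: P = [[2, 5], [3], [6]].
After inserting 7: P = [[2, 5, 7], [3], [6]].
After inserting 1: P = [[1, 5, 7], [2], [3], [6]].
After inserting 4: P = [[1, 4, 7], [2, 5], [3], [6]].

So P = [[1, 4, 7], [2, 5], [3], [6]], Q = [[1, 4, 5], [2, 7], [3], [6]].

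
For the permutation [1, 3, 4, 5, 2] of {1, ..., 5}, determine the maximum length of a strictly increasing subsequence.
4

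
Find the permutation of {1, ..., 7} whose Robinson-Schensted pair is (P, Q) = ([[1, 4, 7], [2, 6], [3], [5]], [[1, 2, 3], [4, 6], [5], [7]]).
5 6 7 3 2 4 1

Reverse the RSK construction: for i from n down to 1, find the cell of Q containing i, remove the entry at that cell from P, and reverse-bump it up through P; the value ejected from row 1 is w(i).

Step i=7: Q has 7 at row 4, column 1; remove 5 from row 4 of P and reverse-bump: 5 enters row 3 and ejects 3; 3 enters row 2 and ejects 2; 2 enters row 1 and ejects 1. So w(7) = 1. P is now [[2, 4, 7], [3, 6], [5]].
Step i=6: Q has 6 at row 2, column 2; remove 6 from row 2 of P and reverse-bump: 6 enters row 1 and ejects 4. So w(6) = 4. P is now [[2, 6, 7], [3], [5]].
Step i=5: Q has 5 at row 3, column 1; remove 5 from row 3 of P and reverse-bump: 5 enters row 2 and ejects 3; 3 enters row 1 and ejects 2. So w(5) = 2. P is now [[3, 6, 7], [5]].
Step i=4: Q has 4 at row 2, column 1; remove 5 from row 2 of P and reverse-bump: 5 enters row 1 and ejects 3. So w(4) = 3. P is now [[5, 6, 7]].
Step i=3: Q has 3 at row 1, column 3; remove that cell from P, ejecting 7. So w(3) = 7. P is now [[5, 6]].
Step i=2: Q has 2 at row 1, column 2; remove that cell from P, ejecting 6. So w(2) = 6. P is now [[5]].
Step i=1: Q has 1 at row 1, column 1; remove that cell from P, ejecting 5. So w(1) = 5. P is now [].

So w = 5 6 7 3 2 4 1.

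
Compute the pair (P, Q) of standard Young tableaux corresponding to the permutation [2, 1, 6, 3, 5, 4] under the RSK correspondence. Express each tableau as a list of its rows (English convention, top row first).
Insert each entry of the permutation into P by Schensted row insertion, recording in Q the position of each new cell.

After inserting 2: P = [[2]].
After inserting 1: P = [[1], [2]].
After inserting 6: P = [[1, 6], [2]].
After inserting 3: P = [[1, 3], [2, 6]].
After inserting 5: P = [[1, 3, 5], [2, 6]].
After inserting 4: P = [[1, 3, 4], [2, 5], [6]].

So P = [[1, 3, 4], [2, 5], [6]], Q = [[1, 3, 5], [2, 4], [6]].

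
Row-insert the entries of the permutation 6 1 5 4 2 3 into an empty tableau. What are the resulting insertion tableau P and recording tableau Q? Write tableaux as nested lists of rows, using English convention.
Insert each entry of the permutation into P by Schensted row insertion, recording in Q the position of each new cell.

Insert 6: appended to row 1. P = [[6]].
Insert 1: 1 bumps 6 from row 1; 6 starts row 2. P = [[1], [6]].
Insert 5: appended to row 1. P = [[1, 5], [6]].
Insert 4: 4 bumps 5 from row 1; 5 bumps 6 from row 2; 6 starts row 3. P = [[1, 4], [5], [6]].
Insert 2: 2 bumps 4 from row 1; 4 bumps 5 from row 2; 5 bumps 6 from row 3; 6 starts row 4. P = [[1, 2], [4], [5], [6]].
Insert 3: appended to row 1. P = [[1, 2, 3], [4], [5], [6]].

So P = [[1, 2, 3], [4], [5], [6]], Q = [[1, 3, 6], [2], [4], [5]].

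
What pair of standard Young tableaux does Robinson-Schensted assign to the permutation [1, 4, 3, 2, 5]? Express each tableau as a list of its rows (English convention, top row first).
P = [[1, 2, 5], [3], [4]], Q = [[1, 2, 5], [3], [4]]

Insert each entry of the permutation into P by Schensted row insertion, recording in Q the position of each new cell.

Insert 1: appended to row 1. P = [[1]], Q = [[1]].
Insert 4: appended to row 1. P = [[1, 4]], Q = [[1, 2]].
Insert 3: 3 bumps 4 from row 1; 4 starts row 2. P = [[1, 3], [4]], Q = [[1, 2], [3]].
Insert 2: 2 bumps 3 from row 1; 3 bumps 4 from row 2; 4 starts row 3. P = [[1, 2], [3], [4]], Q = [[1, 2], [3], [4]].
Insert 5: appended to row 1. P = [[1, 2, 5], [3], [4]], Q = [[1, 2, 5], [3], [4]].

So P = [[1, 2, 5], [3], [4]], Q = [[1, 2, 5], [3], [4]].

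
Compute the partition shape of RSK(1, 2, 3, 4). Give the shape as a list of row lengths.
RSK row insertion gives P = [[1, 2, 3, 4]], which has shape [4].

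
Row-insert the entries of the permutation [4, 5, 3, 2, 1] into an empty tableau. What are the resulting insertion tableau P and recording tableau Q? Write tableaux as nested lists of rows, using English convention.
P = [[1, 5], [2], [3], [4]], Q = [[1, 2], [3], [4], [5]]

Insert each entry of the permutation into P by Schensted row insertion, recording in Q the position of each new cell.

Insert 4: appended to row 1. P = [[4]], Q = [[1]].
Insert 5: appended to row 1. P = [[4, 5]], Q = [[1, 2]].
Insert 3: 3 bumps 4 from row 1; 4 starts row 2. P = [[3, 5], [4]], Q = [[1, 2], [3]].
Insert 2: 2 bumps 3 from row 1; 3 bumps 4 from row 2; 4 starts row 3. P = [[2, 5], [3], [4]], Q = [[1, 2], [3], [4]].
Insert 1: 1 bumps 2 from row 1; 2 bumps 3 from row 2; 3 bumps 4 from row 3; 4 starts row 4. P = [[1, 5], [2], [3], [4]], Q = [[1, 2], [3], [4], [5]].

So P = [[1, 5], [2], [3], [4]], Q = [[1, 2], [3], [4], [5]].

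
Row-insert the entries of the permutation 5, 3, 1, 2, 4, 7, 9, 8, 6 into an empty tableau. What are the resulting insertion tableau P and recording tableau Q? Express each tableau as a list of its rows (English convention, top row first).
Insert each entry of the permutation into P by Schensted row insertion, recording in Q the position of each new cell.

Insert 5: appended to row 1. P = [[5]].
Insert 3: 3 bumps 5 from row 1; 5 starts row 2. P = [[3], [5]].
Insert 1: 1 bumps 3 from row 1; 3 bumps 5 from row 2; 5 starts row 3. P = [[1], [3], [5]].
Insert 2: appended to row 1. P = [[1, 2], [3], [5]].
Insert 4: appended to row 1. P = [[1, 2, 4], [3], [5]].
Insert 7: appended to row 1. P = [[1, 2, 4, 7], [3], [5]].
Insert 9: appended to row 1. P = [[1, 2, 4, 7, 9], [3], [5]].
Insert 8: 8 bumps 9 from row 1; 9 appends to row 2. P = [[1, 2, 4, 7, 8], [3, 9], [5]].
Insert 6: 6 bumps 7 from row 1; 7 bumps 9 from row 2; 9 appends to row 3. P = [[1, 2, 4, 6, 8], [3, 7], [5, 9]].

So P = [[1, 2, 4, 6, 8], [3, 7], [5, 9]], Q = [[1, 4, 5, 6, 7], [2, 8], [3, 9]].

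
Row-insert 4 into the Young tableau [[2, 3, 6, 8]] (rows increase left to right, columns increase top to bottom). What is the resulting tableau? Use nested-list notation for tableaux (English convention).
[[2, 3, 4, 8], [6]]

In row 1, 4 replaces 6 (the leftmost entry greater than 4); 6 is bumped to row 2. 6 starts a new row 2. The new tableau is [[2, 3, 4, 8], [6]].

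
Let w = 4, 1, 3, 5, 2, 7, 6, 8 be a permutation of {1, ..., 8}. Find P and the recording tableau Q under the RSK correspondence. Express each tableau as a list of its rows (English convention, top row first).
P = [[1, 2, 5, 6, 8], [3, 7], [4]], Q = [[1, 3, 4, 6, 8], [2, 7], [5]]

Insert each entry of the permutation into P by Schensted row insertion, recording in Q the position of each new cell.

After inserting 4: P = [[4]].
After inserting 1: P = [[1], [4]].
After inserting 3: P = [[1, 3], [4]].
After inserting 5: P = [[1, 3, 5], [4]].
After inserting 2: P = [[1, 2, 5], [3], [4]].
After inserting 7: P = [[1, 2, 5, 7], [3], [4]].
After inserting 6: P = [[1, 2, 5, 6], [3, 7], [4]].
After inserting 8: P = [[1, 2, 5, 6, 8], [3, 7], [4]].

So P = [[1, 2, 5, 6, 8], [3, 7], [4]], Q = [[1, 3, 4, 6, 8], [2, 7], [5]].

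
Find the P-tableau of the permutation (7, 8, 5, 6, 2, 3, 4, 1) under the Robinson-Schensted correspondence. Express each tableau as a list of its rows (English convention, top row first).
P = [[1, 3, 4], [2, 6], [5, 8], [7]]

Insert 7: appended to row 1. P = [[7]].
Insert 8: appended to row 1. P = [[7, 8]].
Insert 5: 5 bumps 7 from row 1; 7 starts row 2. P = [[5, 8], [7]].
Insert 6: 6 bumps 8 from row 1; 8 appends to row 2. P = [[5, 6], [7, 8]].
Insert 2: 2 bumps 5 from row 1; 5 bumps 7 from row 2; 7 starts row 3. P = [[2, 6], [5, 8], [7]].
Insert 3: 3 bumps 6 from row 1; 6 bumps 8 from row 2; 8 appends to row 3. P = [[2, 3], [5, 6], [7, 8]].
Insert 4: appended to row 1. P = [[2, 3, 4], [5, 6], [7, 8]].
Insert 1: 1 bumps 2 from row 1; 2 bumps 5 from row 2; 5 bumps 7 from row 3; 7 starts row 4. P = [[1, 3, 4], [2, 6], [5, 8], [7]].

So P = [[1, 3, 4], [2, 6], [5, 8], [7]].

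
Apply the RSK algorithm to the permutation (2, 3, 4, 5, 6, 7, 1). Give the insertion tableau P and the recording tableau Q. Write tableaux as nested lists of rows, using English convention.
Insert each entry of the permutation into P by Schensted row insertion, recording in Q the position of each new cell.

After inserting 2: P = [[2]].
After inserting 3: P = [[2, 3]].
After inserting 4: P = [[2, 3, 4]].
After inserting 5: P = [[2, 3, 4, 5]].
After inserting 6: P = [[2, 3, 4, 5, 6]].
After inserting 7: P = [[2, 3, 4, 5, 6, 7]].
After inserting 1: P = [[1, 3, 4, 5, 6, 7], [2]].

So P = [[1, 3, 4, 5, 6, 7], [2]], Q = [[1, 2, 3, 4, 5, 6], [7]].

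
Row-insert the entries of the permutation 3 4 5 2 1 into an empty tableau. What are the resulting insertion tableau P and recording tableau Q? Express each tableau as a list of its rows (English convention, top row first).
Insert each entry of the permutation into P by Schensted row insertion, recording in Q the position of each new cell.

Insert 3: appended to row 1. P = [[3]].
Insert 4: appended to row 1. P = [[3, 4]].
Insert 5: appended to row 1. P = [[3, 4, 5]].
Insert 2: 2 bumps 3 from row 1; 3 starts row 2. P = [[2, 4, 5], [3]].
Insert 1: 1 bumps 2 from row 1; 2 bumps 3 from row 2; 3 starts row 3. P = [[1, 4, 5], [2], [3]].

So P = [[1, 4, 5], [2], [3]], Q = [[1, 2, 3], [4], [5]].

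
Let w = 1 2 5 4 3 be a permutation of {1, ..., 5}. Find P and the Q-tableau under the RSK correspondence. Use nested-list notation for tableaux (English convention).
Insert each entry of the permutation into P by Schensted row insertion, recording in Q the position of each new cell.

Insert 1: appended to row 1. P = [[1]].
Insert 2: appended to row 1. P = [[1, 2]].
Insert 5: appended to row 1. P = [[1, 2, 5]].
Insert 4: 4 bumps 5 from row 1; 5 starts row 2. P = [[1, 2, 4], [5]].
Insert 3: 3 bumps 4 from row 1; 4 bumps 5 from row 2; 5 starts row 3. P = [[1, 2, 3], [4], [5]].

So P = [[1, 2, 3], [4], [5]], Q = [[1, 2, 3], [4], [5]].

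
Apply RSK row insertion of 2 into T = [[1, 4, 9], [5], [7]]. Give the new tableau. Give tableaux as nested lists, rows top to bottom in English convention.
[[1, 2, 9], [4], [5], [7]]

In row 1, 2 replaces 4 (the leftmost entry greater than 2); 4 is bumped to row 2. In row 2, 4 replaces 5 (the leftmost entry greater than 4); 5 is bumped to row 3. In row 3, 5 replaces 7 (the leftmost entry greater than 5); 7 is bumped to row 4. 7 starts a new row 4. The new tableau is [[1, 2, 9], [4], [5], [7]].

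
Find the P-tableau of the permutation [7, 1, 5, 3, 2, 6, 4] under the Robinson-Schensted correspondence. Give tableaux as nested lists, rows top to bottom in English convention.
P = [[1, 2, 4], [3, 6], [5], [7]]

After inserting 7: P = [[7]].
After inserting 1: P = [[1], [7]].
After inserting 5: P = [[1, 5], [7]].
After inserting 3: P = [[1, 3], [5], [7]].
After inserting 2: P = [[1, 2], [3], [5], [7]].
After inserting 6: P = [[1, 2, 6], [3], [5], [7]].
After inserting 4: P = [[1, 2, 4], [3, 6], [5], [7]].

So P = [[1, 2, 4], [3, 6], [5], [7]].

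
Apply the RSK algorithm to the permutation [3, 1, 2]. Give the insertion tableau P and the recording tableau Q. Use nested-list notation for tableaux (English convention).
P = [[1, 2], [3]], Q = [[1, 3], [2]]

Insert each entry of the permutation into P by Schensted row insertion, recording in Q the position of each new cell.

Insert 3: appended to row 1. P = [[3]], Q = [[1]].
Insert 1: 1 bumps 3 from row 1; 3 starts row 2. P = [[1], [3]], Q = [[1], [2]].
Insert 2: appended to row 1. P = [[1, 2], [3]], Q = [[1, 3], [2]].

So P = [[1, 2], [3]], Q = [[1, 3], [2]].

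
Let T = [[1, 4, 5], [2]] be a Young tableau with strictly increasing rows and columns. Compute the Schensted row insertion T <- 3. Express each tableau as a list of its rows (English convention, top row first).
In row 1, 3 replaces 4 (the leftmost entry greater than 3); 4 is bumped to row 2. 4 is appended to row 2. The new tableau is [[1, 3, 5], [2, 4]].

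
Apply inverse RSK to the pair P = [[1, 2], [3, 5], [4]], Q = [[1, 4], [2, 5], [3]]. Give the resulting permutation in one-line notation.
4 3 1 5 2

Reverse RSK: for i = n, n-1, ..., 1, locate i in Q, remove the corresponding corner cell from P, and reverse-bump its entry up through P; the value ejected from row 1 is w(i).

So w = 4 3 1 5 2.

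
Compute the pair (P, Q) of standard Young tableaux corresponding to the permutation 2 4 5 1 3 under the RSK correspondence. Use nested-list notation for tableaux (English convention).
Insert each entry of the permutation into P by Schensted row insertion, recording in Q the position of each new cell.

Insert 2: appended to row 1. P = [[2]].
Insert 4: appended to row 1. P = [[2, 4]].
Insert 5: appended to row 1. P = [[2, 4, 5]].
Insert 1: 1 bumps 2 from row 1; 2 starts row 2. P = [[1, 4, 5], [2]].
Insert 3: 3 bumps 4 from row 1; 4 appends to row 2. P = [[1, 3, 5], [2, 4]].

So P = [[1, 3, 5], [2, 4]], Q = [[1, 2, 3], [4, 5]].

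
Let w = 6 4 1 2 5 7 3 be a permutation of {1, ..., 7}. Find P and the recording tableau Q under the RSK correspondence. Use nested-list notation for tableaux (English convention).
Insert each entry of the permutation into P by Schensted row insertion, recording in Q the position of each new cell.

Insert 6: appended to row 1. P = [[6]].
Insert 4: 4 bumps 6 from row 1; 6 starts row 2. P = [[4], [6]].
Insert 1: 1 bumps 4 from row 1; 4 bumps 6 from row 2; 6 starts row 3. P = [[1], [4], [6]].
Insert 2: appended to row 1. P = [[1, 2], [4], [6]].
Insert 5: appended to row 1. P = [[1, 2, 5], [4], [6]].
Insert 7: appended to row 1. P = [[1, 2, 5, 7], [4], [6]].
Insert 3: 3 bumps 5 from row 1; 5 appends to row 2. P = [[1, 2, 3, 7], [4, 5], [6]].

So P = [[1, 2, 3, 7], [4, 5], [6]], Q = [[1, 4, 5, 6], [2, 7], [3]].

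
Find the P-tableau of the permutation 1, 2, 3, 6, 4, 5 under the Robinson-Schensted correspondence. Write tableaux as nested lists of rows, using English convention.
P = [[1, 2, 3, 4, 5], [6]]

Insert 1: appended to row 1. P = [[1]].
Insert 2: appended to row 1. P = [[1, 2]].
Insert 3: appended to row 1. P = [[1, 2, 3]].
Insert 6: appended to row 1. P = [[1, 2, 3, 6]].
Insert 4: 4 bumps 6 from row 1; 6 starts row 2. P = [[1, 2, 3, 4], [6]].
Insert 5: appended to row 1. P = [[1, 2, 3, 4, 5], [6]].

So P = [[1, 2, 3, 4, 5], [6]].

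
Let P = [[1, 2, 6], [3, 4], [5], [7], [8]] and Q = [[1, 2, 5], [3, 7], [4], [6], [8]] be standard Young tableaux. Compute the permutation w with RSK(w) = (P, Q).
Reverse the RSK construction: for i from n down to 1, find the cell of Q containing i, remove the entry at that cell from P, and reverse-bump it up through P; the value ejected from row 1 is w(i).

Step i=8: Q has 8 at row 5, column 1; remove 8 from row 5 of P and reverse-bump: 8 enters row 4 and ejects 7; 7 enters row 3 and ejects 5; 5 enters row 2 and ejects 4; 4 enters row 1 and ejects 2. So w(8) = 2. P is now [[1, 4, 6], [3, 5], [7], [8]].
Step i=7: Q has 7 at row 2, column 2; remove 5 from row 2 of P and reverse-bump: 5 enters row 1 and ejects 4. So w(7) = 4. P is now [[1, 5, 6], [3], [7], [8]].
Step i=6: Q has 6 at row 4, column 1; remove 8 from row 4 of P and reverse-bump: 8 enters row 3 and ejects 7; 7 enters row 2 and ejects 3; 3 enters row 1 and ejects 1. So w(6) = 1. P is now [[3, 5, 6], [7], [8]].
Step i=5: Q has 5 at row 1, column 3; remove that cell from P, ejecting 6. So w(5) = 6. P is now [[3, 5], [7], [8]].
Step i=4: Q has 4 at row 3, column 1; remove 8 from row 3 of P and reverse-bump: 8 enters row 2 and ejects 7; 7 enters row 1 and ejects 5. So w(4) = 5. P is now [[3, 7], [8]].
Step i=3: Q has 3 at row 2, column 1; remove 8 from row 2 of P and reverse-bump: 8 enters row 1 and ejects 7. So w(3) = 7. P is now [[3, 8]].
Step i=2: Q has 2 at row 1, column 2; remove that cell from P, ejecting 8. So w(2) = 8. P is now [[3]].
Step i=1: Q has 1 at row 1, column 1; remove that cell from P, ejecting 3. So w(1) = 3. P is now [].

So w = 3 8 7 5 6 1 4 2.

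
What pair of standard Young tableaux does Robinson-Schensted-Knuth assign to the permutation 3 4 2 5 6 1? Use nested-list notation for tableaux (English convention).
Insert each entry of the permutation into P by Schensted row insertion, recording in Q the position of each new cell.

Insert 3: appended to row 1. P = [[3]], Q = [[1]].
Insert 4: appended to row 1. P = [[3, 4]], Q = [[1, 2]].
Insert 2: 2 bumps 3 from row 1; 3 starts row 2. P = [[2, 4], [3]], Q = [[1, 2], [3]].
Insert 5: appended to row 1. P = [[2, 4, 5], [3]], Q = [[1, 2, 4], [3]].
Insert 6: appended to row 1. P = [[2, 4, 5, 6], [3]], Q = [[1, 2, 4, 5], [3]].
Insert 1: 1 bumps 2 from row 1; 2 bumps 3 from row 2; 3 starts row 3. P = [[1, 4, 5, 6], [2], [3]], Q = [[1, 2, 4, 5], [3], [6]].

So P = [[1, 4, 5, 6], [2], [3]], Q = [[1, 2, 4, 5], [3], [6]].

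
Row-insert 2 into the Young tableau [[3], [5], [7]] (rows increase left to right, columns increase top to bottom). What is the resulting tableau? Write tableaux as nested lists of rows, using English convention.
[[2], [3], [5], [7]]

In row 1, 2 replaces 3 (the leftmost entry greater than 2); 3 is bumped to row 2. In row 2, 3 replaces 5 (the leftmost entry greater than 3); 5 is bumped to row 3. In row 3, 5 replaces 7 (the leftmost entry greater than 5); 7 is bumped to row 4. 7 starts a new row 4. The new tableau is [[2], [3], [5], [7]].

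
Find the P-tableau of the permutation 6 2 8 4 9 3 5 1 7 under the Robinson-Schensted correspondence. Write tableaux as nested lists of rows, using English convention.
After inserting 6: P = [[6]].
After inserting 2: P = [[2], [6]].
After inserting 8: P = [[2, 8], [6]].
After inserting 4: P = [[2, 4], [6, 8]].
After inserting 9: P = [[2, 4, 9], [6, 8]].
After inserting 3: P = [[2, 3, 9], [4, 8], [6]].
After inserting 5: P = [[2, 3, 5], [4, 8, 9], [6]].
After inserting 1: P = [[1, 3, 5], [2, 8, 9], [4], [6]].
After inserting 7: P = [[1, 3, 5, 7], [2, 8, 9], [4], [6]].

So P = [[1, 3, 5, 7], [2, 8, 9], [4], [6]].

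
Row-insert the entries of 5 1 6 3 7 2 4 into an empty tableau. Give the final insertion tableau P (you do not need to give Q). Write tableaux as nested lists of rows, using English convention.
Insert 5: appended to row 1. P = [[5]].
Insert 1: 1 bumps 5 from row 1; 5 starts row 2. P = [[1], [5]].
Insert 6: appended to row 1. P = [[1, 6], [5]].
Insert 3: 3 bumps 6 from row 1; 6 appends to row 2. P = [[1, 3], [5, 6]].
Insert 7: appended to row 1. P = [[1, 3, 7], [5, 6]].
Insert 2: 2 bumps 3 from row 1; 3 bumps 5 from row 2; 5 starts row 3. P = [[1, 2, 7], [3, 6], [5]].
Insert 4: 4 bumps 7 from row 1; 7 appends to row 2. P = [[1, 2, 4], [3, 6, 7], [5]].

So P = [[1, 2, 4], [3, 6, 7], [5]].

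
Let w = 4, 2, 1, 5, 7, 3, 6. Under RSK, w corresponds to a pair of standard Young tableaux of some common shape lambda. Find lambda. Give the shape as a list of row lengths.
Row-insert each entry into an empty tableau.

After inserting 4: P = [[4]].
After inserting 2: P = [[2], [4]].
After inserting 1: P = [[1], [2], [4]].
After inserting 5: P = [[1, 5], [2], [4]].
After inserting 7: P = [[1, 5, 7], [2], [4]].
After inserting 3: P = [[1, 3, 7], [2, 5], [4]].
After inserting 6: P = [[1, 3, 6], [2, 5, 7], [4]].

The final insertion tableau P = [[1, 3, 6], [2, 5, 7], [4]] has shape [3, 3, 1].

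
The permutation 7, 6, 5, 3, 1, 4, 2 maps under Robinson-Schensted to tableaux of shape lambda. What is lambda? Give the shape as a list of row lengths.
[2, 2, 1, 1, 1]

Row-insert each entry into an empty tableau.

After inserting 7: P = [[7]].
After inserting 6: P = [[6], [7]].
After inserting 5: P = [[5], [6], [7]].
After inserting 3: P = [[3], [5], [6], [7]].
After inserting 1: P = [[1], [3], [5], [6], [7]].
After inserting 4: P = [[1, 4], [3], [5], [6], [7]].
After inserting 2: P = [[1, 2], [3, 4], [5], [6], [7]].

The final insertion tableau P = [[1, 2], [3, 4], [5], [6], [7]] has shape [2, 2, 1, 1, 1].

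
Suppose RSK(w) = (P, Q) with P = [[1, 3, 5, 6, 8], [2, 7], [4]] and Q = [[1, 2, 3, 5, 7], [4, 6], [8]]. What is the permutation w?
2 4 5 3 7 6 8 1

Reverse the RSK construction: for i from n down to 1, find the cell of Q containing i, remove the entry at that cell from P, and reverse-bump it up through P; the value ejected from row 1 is w(i).

Step i=8: Q has 8 at row 3, column 1; remove 4 from row 3 of P and reverse-bump: 4 enters row 2 and ejects 2; 2 enters row 1 and ejects 1. So w(8) = 1. P is now [[2, 3, 5, 6, 8], [4, 7]].
Step i=7: Q has 7 at row 1, column 5; remove that cell from P, ejecting 8. So w(7) = 8. P is now [[2, 3, 5, 6], [4, 7]].
Step i=6: Q has 6 at row 2, column 2; remove 7 from row 2 of P and reverse-bump: 7 enters row 1 and ejects 6. So w(6) = 6. P is now [[2, 3, 5, 7], [4]].
Step i=5: Q has 5 at row 1, column 4; remove that cell from P, ejecting 7. So w(5) = 7. P is now [[2, 3, 5], [4]].
Step i=4: Q has 4 at row 2, column 1; remove 4 from row 2 of P and reverse-bump: 4 enters row 1 and ejects 3. So w(4) = 3. P is now [[2, 4, 5]].
Step i=3: Q has 3 at row 1, column 3; remove that cell from P, ejecting 5. So w(3) = 5. P is now [[2, 4]].
Step i=2: Q has 2 at row 1, column 2; remove that cell from P, ejecting 4. So w(2) = 4. P is now [[2]].
Step i=1: Q has 1 at row 1, column 1; remove that cell from P, ejecting 2. So w(1) = 2. P is now [].

So w = 2 4 5 3 7 6 8 1.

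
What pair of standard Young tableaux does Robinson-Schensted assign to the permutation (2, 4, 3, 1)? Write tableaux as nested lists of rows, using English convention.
P = [[1, 3], [2], [4]], Q = [[1, 2], [3], [4]]

Insert each entry of the permutation into P by Schensted row insertion, recording in Q the position of each new cell.

After inserting 2: P = [[2]].
After inserting 4: P = [[2, 4]].
After inserting 3: P = [[2, 3], [4]].
After inserting 1: P = [[1, 3], [2], [4]].

So P = [[1, 3], [2], [4]], Q = [[1, 2], [3], [4]].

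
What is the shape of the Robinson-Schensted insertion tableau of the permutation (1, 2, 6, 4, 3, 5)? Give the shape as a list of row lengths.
Row-insert each entry into an empty tableau.

After inserting 1: P = [[1]].
After inserting 2: P = [[1, 2]].
After inserting 6: P = [[1, 2, 6]].
After inserting 4: P = [[1, 2, 4], [6]].
After inserting 3: P = [[1, 2, 3], [4], [6]].
After inserting 5: P = [[1, 2, 3, 5], [4], [6]].

The final insertion tableau P = [[1, 2, 3, 5], [4], [6]] has shape [4, 1, 1].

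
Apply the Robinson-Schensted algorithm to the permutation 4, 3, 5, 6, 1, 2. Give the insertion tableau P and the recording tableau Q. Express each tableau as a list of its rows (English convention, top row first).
Insert each entry of the permutation into P by Schensted row insertion, recording in Q the position of each new cell.

After inserting 4: P = [[4]].
After inserting 3: P = [[3], [4]].
After inserting 5: P = [[3, 5], [4]].
After inserting 6: P = [[3, 5, 6], [4]].
After inserting 1: P = [[1, 5, 6], [3], [4]].
After inserting 2: P = [[1, 2, 6], [3, 5], [4]].

So P = [[1, 2, 6], [3, 5], [4]], Q = [[1, 3, 4], [2, 6], [5]].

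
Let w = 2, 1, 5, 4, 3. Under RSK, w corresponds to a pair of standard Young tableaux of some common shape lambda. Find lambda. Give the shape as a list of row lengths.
Row-insert each entry into an empty tableau.

After inserting 2: P = [[2]].
After inserting 1: P = [[1], [2]].
After inserting 5: P = [[1, 5], [2]].
After inserting 4: P = [[1, 4], [2, 5]].
After inserting 3: P = [[1, 3], [2, 4], [5]].

The final insertion tableau P = [[1, 3], [2, 4], [5]] has shape [2, 2, 1].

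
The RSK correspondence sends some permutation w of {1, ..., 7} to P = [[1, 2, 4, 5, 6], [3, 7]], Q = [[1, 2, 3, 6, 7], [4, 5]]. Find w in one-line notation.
1 3 7 2 4 5 6

Reverse the RSK construction: for i from n down to 1, find the cell of Q containing i, remove the entry at that cell from P, and reverse-bump it up through P; the value ejected from row 1 is w(i).

Step i=7: Q has 7 at row 1, column 5; remove that cell from P, ejecting 6. So w(7) = 6. P is now [[1, 2, 4, 5], [3, 7]].
Step i=6: Q has 6 at row 1, column 4; remove that cell from P, ejecting 5. So w(6) = 5. P is now [[1, 2, 4], [3, 7]].
Step i=5: Q has 5 at row 2, column 2; remove 7 from row 2 of P and reverse-bump: 7 enters row 1 and ejects 4. So w(5) = 4. P is now [[1, 2, 7], [3]].
Step i=4: Q has 4 at row 2, column 1; remove 3 from row 2 of P and reverse-bump: 3 enters row 1 and ejects 2. So w(4) = 2. P is now [[1, 3, 7]].
Step i=3: Q has 3 at row 1, column 3; remove that cell from P, ejecting 7. So w(3) = 7. P is now [[1, 3]].
Step i=2: Q has 2 at row 1, column 2; remove that cell from P, ejecting 3. So w(2) = 3. P is now [[1]].
Step i=1: Q has 1 at row 1, column 1; remove that cell from P, ejecting 1. So w(1) = 1. P is now [].

So w = 1 3 7 2 4 5 6.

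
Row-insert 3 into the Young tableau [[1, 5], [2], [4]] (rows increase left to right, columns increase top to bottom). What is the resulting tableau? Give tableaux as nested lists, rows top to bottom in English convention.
In row 1, 3 replaces 5 (the leftmost entry greater than 3); 5 is bumped to row 2. 5 is appended to row 2. The new tableau is [[1, 3], [2, 5], [4]].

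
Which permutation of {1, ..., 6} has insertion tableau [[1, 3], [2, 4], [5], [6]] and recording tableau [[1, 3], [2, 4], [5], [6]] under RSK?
Reverse the RSK construction: for i from n down to 1, find the cell of Q containing i, remove the entry at that cell from P, and reverse-bump it up through P; the value ejected from row 1 is w(i).

Step i=6: Q has 6 at row 4, column 1; remove 6 from row 4 of P and reverse-bump: 6 enters row 3 and ejects 5; 5 enters row 2 and ejects 4; 4 enters row 1 and ejects 3. So w(6) = 3. P is now [[1, 4], [2, 5], [6]].
Step i=5: Q has 5 at row 3, column 1; remove 6 from row 3 of P and reverse-bump: 6 enters row 2 and ejects 5; 5 enters row 1 and ejects 4. So w(5) = 4. P is now [[1, 5], [2, 6]].
Step i=4: Q has 4 at row 2, column 2; remove 6 from row 2 of P and reverse-bump: 6 enters row 1 and ejects 5. So w(4) = 5. P is now [[1, 6], [2]].
Step i=3: Q has 3 at row 1, column 2; remove that cell from P, ejecting 6. So w(3) = 6. P is now [[1], [2]].
Step i=2: Q has 2 at row 2, column 1; remove 2 from row 2 of P and reverse-bump: 2 enters row 1 and ejects 1. So w(2) = 1. P is now [[2]].
Step i=1: Q has 1 at row 1, column 1; remove that cell from P, ejecting 2. So w(1) = 2. P is now [].

So w = 2 1 6 5 4 3.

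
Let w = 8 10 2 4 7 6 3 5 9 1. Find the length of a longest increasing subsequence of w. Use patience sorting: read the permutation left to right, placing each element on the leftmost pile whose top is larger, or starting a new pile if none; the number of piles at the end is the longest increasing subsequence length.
8: new pile. tops = [8]
10: new pile. tops = [8, 10]
2: onto pile 1 (replacing 8). tops = [2, 10]
4: onto pile 2 (replacing 10). tops = [2, 4]
7: new pile. tops = [2, 4, 7]
6: onto pile 3 (replacing 7). tops = [2, 4, 6]
3: onto pile 2 (replacing 4). tops = [2, 3, 6]
5: onto pile 3 (replacing 6). tops = [2, 3, 5]
9: new pile. tops = [2, 3, 5, 9]
1: onto pile 1 (replacing 2). tops = [1, 3, 5, 9]

4 piles, so the longest increasing subsequence has length 4.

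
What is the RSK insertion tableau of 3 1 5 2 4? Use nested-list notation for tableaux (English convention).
P = [[1, 2, 4], [3, 5]]

After inserting 3: P = [[3]].
After inserting 1: P = [[1], [3]].
After inserting 5: P = [[1, 5], [3]].
After inserting 2: P = [[1, 2], [3, 5]].
After inserting 4: P = [[1, 2, 4], [3, 5]].

So P = [[1, 2, 4], [3, 5]].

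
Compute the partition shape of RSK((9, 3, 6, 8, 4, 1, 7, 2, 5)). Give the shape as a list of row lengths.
[3, 3, 2, 1]

Row-insert each entry into an empty tableau.

After inserting 9: P = [[9]].
After inserting 3: P = [[3], [9]].
After inserting 6: P = [[3, 6], [9]].
After inserting 8: P = [[3, 6, 8], [9]].
After inserting 4: P = [[3, 4, 8], [6], [9]].
After inserting 1: P = [[1, 4, 8], [3], [6], [9]].
After inserting 7: P = [[1, 4, 7], [3, 8], [6], [9]].
After inserting 2: P = [[1, 2, 7], [3, 4], [6, 8], [9]].
After inserting 5: P = [[1, 2, 5], [3, 4, 7], [6, 8], [9]].

The final insertion tableau P = [[1, 2, 5], [3, 4, 7], [6, 8], [9]] has shape [3, 3, 2, 1].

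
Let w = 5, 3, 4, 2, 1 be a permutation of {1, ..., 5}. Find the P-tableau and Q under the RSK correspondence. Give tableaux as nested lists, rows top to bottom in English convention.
P = [[1, 4], [2], [3], [5]], Q = [[1, 3], [2], [4], [5]]

Insert each entry of the permutation into P by Schensted row insertion, recording in Q the position of each new cell.

Insert 5: appended to row 1. P = [[5]].
Insert 3: 3 bumps 5 from row 1; 5 starts row 2. P = [[3], [5]].
Insert 4: appended to row 1. P = [[3, 4], [5]].
Insert 2: 2 bumps 3 from row 1; 3 bumps 5 from row 2; 5 starts row 3. P = [[2, 4], [3], [5]].
Insert 1: 1 bumps 2 from row 1; 2 bumps 3 from row 2; 3 bumps 5 from row 3; 5 starts row 4. P = [[1, 4], [2], [3], [5]].

So P = [[1, 4], [2], [3], [5]], Q = [[1, 3], [2], [4], [5]].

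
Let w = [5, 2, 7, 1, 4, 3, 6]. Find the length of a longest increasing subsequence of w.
3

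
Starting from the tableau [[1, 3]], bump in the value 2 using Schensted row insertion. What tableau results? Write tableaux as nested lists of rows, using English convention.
In row 1, 2 replaces 3 (the leftmost entry greater than 2); 3 is bumped to row 2. 3 starts a new row 2. The new tableau is [[1, 2], [3]].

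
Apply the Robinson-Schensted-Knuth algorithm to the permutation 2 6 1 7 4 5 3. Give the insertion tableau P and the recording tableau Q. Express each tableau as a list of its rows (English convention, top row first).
P = [[1, 3, 5], [2, 4, 7], [6]], Q = [[1, 2, 4], [3, 5, 6], [7]]

Insert each entry of the permutation into P by Schensted row insertion, recording in Q the position of each new cell.

Insert 2: appended to row 1. P = [[2]].
Insert 6: appended to row 1. P = [[2, 6]].
Insert 1: 1 bumps 2 from row 1; 2 starts row 2. P = [[1, 6], [2]].
Insert 7: appended to row 1. P = [[1, 6, 7], [2]].
Insert 4: 4 bumps 6 from row 1; 6 appends to row 2. P = [[1, 4, 7], [2, 6]].
Insert 5: 5 bumps 7 from row 1; 7 appends to row 2. P = [[1, 4, 5], [2, 6, 7]].
Insert 3: 3 bumps 4 from row 1; 4 bumps 6 from row 2; 6 starts row 3. P = [[1, 3, 5], [2, 4, 7], [6]].

So P = [[1, 3, 5], [2, 4, 7], [6]], Q = [[1, 2, 4], [3, 5, 6], [7]].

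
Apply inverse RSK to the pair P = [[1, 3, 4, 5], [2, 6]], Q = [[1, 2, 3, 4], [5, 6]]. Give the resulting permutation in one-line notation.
Reverse the RSK construction: for i from n down to 1, find the cell of Q containing i, remove the entry at that cell from P, and reverse-bump it up through P; the value ejected from row 1 is w(i).

Step i=6: Q has 6 at row 2, column 2; remove 6 from row 2 of P and reverse-bump: 6 enters row 1 and ejects 5. So w(6) = 5. P is now [[1, 3, 4, 6], [2]].
Step i=5: Q has 5 at row 2, column 1; remove 2 from row 2 of P and reverse-bump: 2 enters row 1 and ejects 1. So w(5) = 1. P is now [[2, 3, 4, 6]].
Step i=4: Q has 4 at row 1, column 4; remove that cell from P, ejecting 6. So w(4) = 6. P is now [[2, 3, 4]].
Step i=3: Q has 3 at row 1, column 3; remove that cell from P, ejecting 4. So w(3) = 4. P is now [[2, 3]].
Step i=2: Q has 2 at row 1, column 2; remove that cell from P, ejecting 3. So w(2) = 3. P is now [[2]].
Step i=1: Q has 1 at row 1, column 1; remove that cell from P, ejecting 2. So w(1) = 2. P is now [].

So w = 2 3 4 6 1 5.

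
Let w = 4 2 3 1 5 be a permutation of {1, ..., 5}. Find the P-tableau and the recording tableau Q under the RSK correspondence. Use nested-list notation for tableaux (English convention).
Insert each entry of the permutation into P by Schensted row insertion, recording in Q the position of each new cell.

Insert 4: appended to row 1. P = [[4]], Q = [[1]].
Insert 2: 2 bumps 4 from row 1; 4 starts row 2. P = [[2], [4]], Q = [[1], [2]].
Insert 3: appended to row 1. P = [[2, 3], [4]], Q = [[1, 3], [2]].
Insert 1: 1 bumps 2 from row 1; 2 bumps 4 from row 2; 4 starts row 3. P = [[1, 3], [2], [4]], Q = [[1, 3], [2], [4]].
Insert 5: appended to row 1. P = [[1, 3, 5], [2], [4]], Q = [[1, 3, 5], [2], [4]].

So P = [[1, 3, 5], [2], [4]], Q = [[1, 3, 5], [2], [4]].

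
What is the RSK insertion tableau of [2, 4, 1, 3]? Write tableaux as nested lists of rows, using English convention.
Insert 2: appended to row 1. P = [[2]].
Insert 4: appended to row 1. P = [[2, 4]].
Insert 1: 1 bumps 2 from row 1; 2 starts row 2. P = [[1, 4], [2]].
Insert 3: 3 bumps 4 from row 1; 4 appends to row 2. P = [[1, 3], [2, 4]].

So P = [[1, 3], [2, 4]].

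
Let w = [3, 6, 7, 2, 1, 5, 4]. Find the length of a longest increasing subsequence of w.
3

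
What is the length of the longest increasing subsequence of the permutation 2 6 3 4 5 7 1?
5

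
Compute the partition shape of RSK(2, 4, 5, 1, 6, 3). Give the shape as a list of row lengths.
[4, 2]

Row-insert each entry into an empty tableau.

After inserting 2: P = [[2]].
After inserting 4: P = [[2, 4]].
After inserting 5: P = [[2, 4, 5]].
After inserting 1: P = [[1, 4, 5], [2]].
After inserting 6: P = [[1, 4, 5, 6], [2]].
After inserting 3: P = [[1, 3, 5, 6], [2, 4]].

The final insertion tableau P = [[1, 3, 5, 6], [2, 4]] has shape [4, 2].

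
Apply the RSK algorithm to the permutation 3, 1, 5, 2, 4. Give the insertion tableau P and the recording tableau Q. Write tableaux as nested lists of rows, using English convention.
Insert each entry of the permutation into P by Schensted row insertion, recording in Q the position of each new cell.

Insert 3: appended to row 1. P = [[3]].
Insert 1: 1 bumps 3 from row 1; 3 starts row 2. P = [[1], [3]].
Insert 5: appended to row 1. P = [[1, 5], [3]].
Insert 2: 2 bumps 5 from row 1; 5 appends to row 2. P = [[1, 2], [3, 5]].
Insert 4: appended to row 1. P = [[1, 2, 4], [3, 5]].

So P = [[1, 2, 4], [3, 5]], Q = [[1, 3, 5], [2, 4]].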